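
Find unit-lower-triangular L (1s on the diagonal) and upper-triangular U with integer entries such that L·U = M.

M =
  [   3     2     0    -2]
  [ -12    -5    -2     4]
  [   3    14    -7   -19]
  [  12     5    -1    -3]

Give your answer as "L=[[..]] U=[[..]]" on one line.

L=[[1,0,0,0],[-4,1,0,0],[1,4,1,0],[4,-1,-3,1]] U=[[3,2,0,-2],[0,3,-2,-4],[0,0,1,-1],[0,0,0,-2]]

  r1 -= -4·r0 → [0,3,-2,-4]
  r2 -= 1·r0 → [0,12,-7,-17]
  r3 -= 4·r0 → [0,-3,-1,5]
  r2 -= 4·r1 → [0,0,1,-1]
  r3 -= -1·r1 → [0,0,-3,1]
  r3 -= -3·r2 → [0,0,0,-2]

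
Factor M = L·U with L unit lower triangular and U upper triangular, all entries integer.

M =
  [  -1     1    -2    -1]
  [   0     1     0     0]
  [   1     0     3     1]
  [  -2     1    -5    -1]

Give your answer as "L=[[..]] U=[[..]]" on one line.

  R1 -= 0·R0 → [0,1,0,0]
  R2 -= -1·R0 → [0,1,1,0]
  R3 -= 2·R0 → [0,-1,-1,1]
  R2 -= 1·R1 → [0,0,1,0]
  R3 -= -1·R1 → [0,0,-1,1]
  R3 -= -1·R2 → [0,0,0,1]

L=[[1,0,0,0],[0,1,0,0],[-1,1,1,0],[2,-1,-1,1]] U=[[-1,1,-2,-1],[0,1,0,0],[0,0,1,0],[0,0,0,1]]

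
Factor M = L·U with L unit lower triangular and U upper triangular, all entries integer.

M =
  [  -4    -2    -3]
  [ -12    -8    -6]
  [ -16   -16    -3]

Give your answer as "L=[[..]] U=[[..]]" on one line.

  R1 -= 3·R0 → [0,-2,3]
  R2 -= 4·R0 → [0,-8,9]
  R2 -= 4·R1 → [0,0,-3]

L=[[1,0,0],[3,1,0],[4,4,1]] U=[[-4,-2,-3],[0,-2,3],[0,0,-3]]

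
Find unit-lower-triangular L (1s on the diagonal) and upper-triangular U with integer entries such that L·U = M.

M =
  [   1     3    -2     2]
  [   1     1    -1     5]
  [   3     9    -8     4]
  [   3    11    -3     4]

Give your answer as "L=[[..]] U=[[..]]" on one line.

L=[[1,0,0,0],[1,1,0,0],[3,0,1,0],[3,-1,-2,1]] U=[[1,3,-2,2],[0,-2,1,3],[0,0,-2,-2],[0,0,0,-3]]

  R1 -= 1·R0 → [0,-2,1,3]
  R2 -= 3·R0 → [0,0,-2,-2]
  R3 -= 3·R0 → [0,2,3,-2]
  R2 -= 0·R1 → [0,0,-2,-2]
  R3 -= -1·R1 → [0,0,4,1]
  R3 -= -2·R2 → [0,0,0,-3]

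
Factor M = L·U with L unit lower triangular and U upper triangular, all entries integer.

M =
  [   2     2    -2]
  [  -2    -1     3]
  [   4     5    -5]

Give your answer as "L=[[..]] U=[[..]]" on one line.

L=[[1,0,0],[-1,1,0],[2,1,1]] U=[[2,2,-2],[0,1,1],[0,0,-2]]

  r1 -= -1·r0 → [0,1,1]
  r2 -= 2·r0 → [0,1,-1]
  r2 -= 1·r1 → [0,0,-2]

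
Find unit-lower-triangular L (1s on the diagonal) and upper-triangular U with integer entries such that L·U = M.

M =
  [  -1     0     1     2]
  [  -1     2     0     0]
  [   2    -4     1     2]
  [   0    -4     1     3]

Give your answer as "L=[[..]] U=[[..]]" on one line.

L=[[1,0,0,0],[1,1,0,0],[-2,-2,1,0],[0,-2,-1,1]] U=[[-1,0,1,2],[0,2,-1,-2],[0,0,1,2],[0,0,0,1]]

  r1 -= 1·r0 → [0,2,-1,-2]
  r2 -= -2·r0 → [0,-4,3,6]
  r3 -= 0·r0 → [0,-4,1,3]
  r2 -= -2·r1 → [0,0,1,2]
  r3 -= -2·r1 → [0,0,-1,-1]
  r3 -= -1·r2 → [0,0,0,1]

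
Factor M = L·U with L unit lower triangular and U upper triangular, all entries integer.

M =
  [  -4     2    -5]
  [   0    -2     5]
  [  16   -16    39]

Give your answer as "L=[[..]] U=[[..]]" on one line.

L=[[1,0,0],[0,1,0],[-4,4,1]] U=[[-4,2,-5],[0,-2,5],[0,0,-1]]

  R1 -= 0·R0 → [0,-2,5]
  R2 -= -4·R0 → [0,-8,19]
  R2 -= 4·R1 → [0,0,-1]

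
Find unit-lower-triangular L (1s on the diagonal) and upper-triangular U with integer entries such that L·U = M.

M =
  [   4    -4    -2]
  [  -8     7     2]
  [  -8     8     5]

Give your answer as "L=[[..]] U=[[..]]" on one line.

  R1 -= -2·R0 → [0,-1,-2]
  R2 -= -2·R0 → [0,0,1]
  R2 -= 0·R1 → [0,0,1]

L=[[1,0,0],[-2,1,0],[-2,0,1]] U=[[4,-4,-2],[0,-1,-2],[0,0,1]]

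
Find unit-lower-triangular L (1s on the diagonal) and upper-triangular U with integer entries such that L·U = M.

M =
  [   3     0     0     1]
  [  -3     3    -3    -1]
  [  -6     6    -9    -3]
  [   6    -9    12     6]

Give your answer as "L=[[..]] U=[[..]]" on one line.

L=[[1,0,0,0],[-1,1,0,0],[-2,2,1,0],[2,-3,-1,1]] U=[[3,0,0,1],[0,3,-3,0],[0,0,-3,-1],[0,0,0,3]]

  r1 -= -1·r0 → [0,3,-3,0]
  r2 -= -2·r0 → [0,6,-9,-1]
  r3 -= 2·r0 → [0,-9,12,4]
  r2 -= 2·r1 → [0,0,-3,-1]
  r3 -= -3·r1 → [0,0,3,4]
  r3 -= -1·r2 → [0,0,0,3]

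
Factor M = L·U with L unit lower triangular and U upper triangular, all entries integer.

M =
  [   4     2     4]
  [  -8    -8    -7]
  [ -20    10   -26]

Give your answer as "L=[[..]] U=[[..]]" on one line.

L=[[1,0,0],[-2,1,0],[-5,-5,1]] U=[[4,2,4],[0,-4,1],[0,0,-1]]

  r1 -= -2·r0 → [0,-4,1]
  r2 -= -5·r0 → [0,20,-6]
  r2 -= -5·r1 → [0,0,-1]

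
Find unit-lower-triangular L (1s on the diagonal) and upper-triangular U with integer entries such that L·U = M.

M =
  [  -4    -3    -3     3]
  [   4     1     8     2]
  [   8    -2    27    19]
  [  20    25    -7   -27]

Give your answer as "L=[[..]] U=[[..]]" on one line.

  r1 -= -1·r0 → [0,-2,5,5]
  r2 -= -2·r0 → [0,-8,21,25]
  r3 -= -5·r0 → [0,10,-22,-12]
  r2 -= 4·r1 → [0,0,1,5]
  r3 -= -5·r1 → [0,0,3,13]
  r3 -= 3·r2 → [0,0,0,-2]

L=[[1,0,0,0],[-1,1,0,0],[-2,4,1,0],[-5,-5,3,1]] U=[[-4,-3,-3,3],[0,-2,5,5],[0,0,1,5],[0,0,0,-2]]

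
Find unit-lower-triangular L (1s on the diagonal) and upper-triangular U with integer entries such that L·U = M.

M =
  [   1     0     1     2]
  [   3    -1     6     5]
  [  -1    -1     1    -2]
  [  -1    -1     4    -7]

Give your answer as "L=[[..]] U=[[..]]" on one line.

  r1 -= 3·r0 → [0,-1,3,-1]
  r2 -= -1·r0 → [0,-1,2,0]
  r3 -= -1·r0 → [0,-1,5,-5]
  r2 -= 1·r1 → [0,0,-1,1]
  r3 -= 1·r1 → [0,0,2,-4]
  r3 -= -2·r2 → [0,0,0,-2]

L=[[1,0,0,0],[3,1,0,0],[-1,1,1,0],[-1,1,-2,1]] U=[[1,0,1,2],[0,-1,3,-1],[0,0,-1,1],[0,0,0,-2]]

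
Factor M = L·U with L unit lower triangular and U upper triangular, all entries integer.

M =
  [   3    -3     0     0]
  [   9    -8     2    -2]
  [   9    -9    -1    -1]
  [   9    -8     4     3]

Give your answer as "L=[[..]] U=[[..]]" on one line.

L=[[1,0,0,0],[3,1,0,0],[3,0,1,0],[3,1,-2,1]] U=[[3,-3,0,0],[0,1,2,-2],[0,0,-1,-1],[0,0,0,3]]

  R1 -= 3·R0 → [0,1,2,-2]
  R2 -= 3·R0 → [0,0,-1,-1]
  R3 -= 3·R0 → [0,1,4,3]
  R2 -= 0·R1 → [0,0,-1,-1]
  R3 -= 1·R1 → [0,0,2,5]
  R3 -= -2·R2 → [0,0,0,3]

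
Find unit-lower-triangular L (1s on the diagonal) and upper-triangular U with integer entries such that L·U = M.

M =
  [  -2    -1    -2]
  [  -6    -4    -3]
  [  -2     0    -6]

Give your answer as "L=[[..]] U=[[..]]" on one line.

L=[[1,0,0],[3,1,0],[1,-1,1]] U=[[-2,-1,-2],[0,-1,3],[0,0,-1]]

  R1 -= 3·R0 → [0,-1,3]
  R2 -= 1·R0 → [0,1,-4]
  R2 -= -1·R1 → [0,0,-1]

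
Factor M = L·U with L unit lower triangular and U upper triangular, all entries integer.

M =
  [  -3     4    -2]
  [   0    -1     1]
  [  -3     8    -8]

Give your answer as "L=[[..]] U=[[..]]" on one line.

L=[[1,0,0],[0,1,0],[1,-4,1]] U=[[-3,4,-2],[0,-1,1],[0,0,-2]]

  R1 -= 0·R0 → [0,-1,1]
  R2 -= 1·R0 → [0,4,-6]
  R2 -= -4·R1 → [0,0,-2]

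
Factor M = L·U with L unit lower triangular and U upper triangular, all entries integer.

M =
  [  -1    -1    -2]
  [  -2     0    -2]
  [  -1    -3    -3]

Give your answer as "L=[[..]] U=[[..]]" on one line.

  r1 -= 2·r0 → [0,2,2]
  r2 -= 1·r0 → [0,-2,-1]
  r2 -= -1·r1 → [0,0,1]

L=[[1,0,0],[2,1,0],[1,-1,1]] U=[[-1,-1,-2],[0,2,2],[0,0,1]]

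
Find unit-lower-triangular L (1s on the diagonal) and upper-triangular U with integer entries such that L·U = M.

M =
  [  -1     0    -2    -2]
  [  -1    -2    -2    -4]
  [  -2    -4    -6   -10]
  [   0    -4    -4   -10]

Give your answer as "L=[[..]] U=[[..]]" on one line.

L=[[1,0,0,0],[1,1,0,0],[2,2,1,0],[0,2,2,1]] U=[[-1,0,-2,-2],[0,-2,0,-2],[0,0,-2,-2],[0,0,0,-2]]

  R1 -= 1·R0 → [0,-2,0,-2]
  R2 -= 2·R0 → [0,-4,-2,-6]
  R3 -= 0·R0 → [0,-4,-4,-10]
  R2 -= 2·R1 → [0,0,-2,-2]
  R3 -= 2·R1 → [0,0,-4,-6]
  R3 -= 2·R2 → [0,0,0,-2]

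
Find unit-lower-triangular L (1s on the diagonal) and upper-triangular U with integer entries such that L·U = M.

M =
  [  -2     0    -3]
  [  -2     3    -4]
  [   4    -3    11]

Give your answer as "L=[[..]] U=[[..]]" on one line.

  row1 -= 1·row0 → [0,3,-1]
  row2 -= -2·row0 → [0,-3,5]
  row2 -= -1·row1 → [0,0,4]

L=[[1,0,0],[1,1,0],[-2,-1,1]] U=[[-2,0,-3],[0,3,-1],[0,0,4]]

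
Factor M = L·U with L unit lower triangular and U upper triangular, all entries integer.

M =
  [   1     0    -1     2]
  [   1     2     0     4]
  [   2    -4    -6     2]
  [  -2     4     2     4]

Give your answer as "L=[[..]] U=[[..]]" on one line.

L=[[1,0,0,0],[1,1,0,0],[2,-2,1,0],[-2,2,1,1]] U=[[1,0,-1,2],[0,2,1,2],[0,0,-2,2],[0,0,0,2]]

  r1 -= 1·r0 → [0,2,1,2]
  r2 -= 2·r0 → [0,-4,-4,-2]
  r3 -= -2·r0 → [0,4,0,8]
  r2 -= -2·r1 → [0,0,-2,2]
  r3 -= 2·r1 → [0,0,-2,4]
  r3 -= 1·r2 → [0,0,0,2]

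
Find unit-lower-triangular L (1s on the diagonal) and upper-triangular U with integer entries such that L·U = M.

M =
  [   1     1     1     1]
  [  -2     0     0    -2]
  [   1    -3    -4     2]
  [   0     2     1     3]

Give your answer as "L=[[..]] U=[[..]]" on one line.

L=[[1,0,0,0],[-2,1,0,0],[1,-2,1,0],[0,1,1,1]] U=[[1,1,1,1],[0,2,2,0],[0,0,-1,1],[0,0,0,2]]

  R1 -= -2·R0 → [0,2,2,0]
  R2 -= 1·R0 → [0,-4,-5,1]
  R3 -= 0·R0 → [0,2,1,3]
  R2 -= -2·R1 → [0,0,-1,1]
  R3 -= 1·R1 → [0,0,-1,3]
  R3 -= 1·R2 → [0,0,0,2]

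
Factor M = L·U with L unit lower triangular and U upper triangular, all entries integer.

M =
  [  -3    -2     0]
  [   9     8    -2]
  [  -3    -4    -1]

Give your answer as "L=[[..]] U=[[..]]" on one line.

  R1 -= -3·R0 → [0,2,-2]
  R2 -= 1·R0 → [0,-2,-1]
  R2 -= -1·R1 → [0,0,-3]

L=[[1,0,0],[-3,1,0],[1,-1,1]] U=[[-3,-2,0],[0,2,-2],[0,0,-3]]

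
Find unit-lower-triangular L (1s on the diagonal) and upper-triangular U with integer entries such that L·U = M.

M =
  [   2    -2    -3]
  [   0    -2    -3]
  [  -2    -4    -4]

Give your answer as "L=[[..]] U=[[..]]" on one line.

  r1 -= 0·r0 → [0,-2,-3]
  r2 -= -1·r0 → [0,-6,-7]
  r2 -= 3·r1 → [0,0,2]

L=[[1,0,0],[0,1,0],[-1,3,1]] U=[[2,-2,-3],[0,-2,-3],[0,0,2]]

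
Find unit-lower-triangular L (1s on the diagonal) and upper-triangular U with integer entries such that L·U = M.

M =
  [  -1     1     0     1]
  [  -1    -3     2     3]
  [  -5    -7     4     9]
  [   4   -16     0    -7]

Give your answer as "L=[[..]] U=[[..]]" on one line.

L=[[1,0,0,0],[1,1,0,0],[5,3,1,0],[-4,3,3,1]] U=[[-1,1,0,1],[0,-4,2,2],[0,0,-2,-2],[0,0,0,-3]]

  R1 -= 1·R0 → [0,-4,2,2]
  R2 -= 5·R0 → [0,-12,4,4]
  R3 -= -4·R0 → [0,-12,0,-3]
  R2 -= 3·R1 → [0,0,-2,-2]
  R3 -= 3·R1 → [0,0,-6,-9]
  R3 -= 3·R2 → [0,0,0,-3]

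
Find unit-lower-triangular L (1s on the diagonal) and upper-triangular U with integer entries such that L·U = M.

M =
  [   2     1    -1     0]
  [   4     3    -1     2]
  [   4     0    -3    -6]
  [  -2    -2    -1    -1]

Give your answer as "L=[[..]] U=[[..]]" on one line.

  row1 -= 2·row0 → [0,1,1,2]
  row2 -= 2·row0 → [0,-2,-1,-6]
  row3 -= -1·row0 → [0,-1,-2,-1]
  row2 -= -2·row1 → [0,0,1,-2]
  row3 -= -1·row1 → [0,0,-1,1]
  row3 -= -1·row2 → [0,0,0,-1]

L=[[1,0,0,0],[2,1,0,0],[2,-2,1,0],[-1,-1,-1,1]] U=[[2,1,-1,0],[0,1,1,2],[0,0,1,-2],[0,0,0,-1]]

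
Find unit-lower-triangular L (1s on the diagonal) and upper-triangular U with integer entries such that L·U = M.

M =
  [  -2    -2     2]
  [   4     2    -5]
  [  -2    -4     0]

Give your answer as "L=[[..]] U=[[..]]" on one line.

L=[[1,0,0],[-2,1,0],[1,1,1]] U=[[-2,-2,2],[0,-2,-1],[0,0,-1]]

  row1 -= -2·row0 → [0,-2,-1]
  row2 -= 1·row0 → [0,-2,-2]
  row2 -= 1·row1 → [0,0,-1]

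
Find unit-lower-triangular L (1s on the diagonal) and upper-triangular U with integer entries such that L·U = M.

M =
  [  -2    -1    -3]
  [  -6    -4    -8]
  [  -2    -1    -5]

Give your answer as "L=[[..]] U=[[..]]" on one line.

  row1 -= 3·row0 → [0,-1,1]
  row2 -= 1·row0 → [0,0,-2]
  row2 -= 0·row1 → [0,0,-2]

L=[[1,0,0],[3,1,0],[1,0,1]] U=[[-2,-1,-3],[0,-1,1],[0,0,-2]]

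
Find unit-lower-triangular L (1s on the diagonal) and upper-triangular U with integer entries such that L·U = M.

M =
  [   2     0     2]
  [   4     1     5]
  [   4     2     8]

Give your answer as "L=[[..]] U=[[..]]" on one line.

L=[[1,0,0],[2,1,0],[2,2,1]] U=[[2,0,2],[0,1,1],[0,0,2]]

  R1 -= 2·R0 → [0,1,1]
  R2 -= 2·R0 → [0,2,4]
  R2 -= 2·R1 → [0,0,2]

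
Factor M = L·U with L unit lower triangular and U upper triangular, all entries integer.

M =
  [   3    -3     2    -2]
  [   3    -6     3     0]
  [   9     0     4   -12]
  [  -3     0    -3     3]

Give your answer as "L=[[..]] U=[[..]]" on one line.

L=[[1,0,0,0],[1,1,0,0],[3,-3,1,0],[-1,1,-2,1]] U=[[3,-3,2,-2],[0,-3,1,2],[0,0,1,0],[0,0,0,-1]]

  r1 -= 1·r0 → [0,-3,1,2]
  r2 -= 3·r0 → [0,9,-2,-6]
  r3 -= -1·r0 → [0,-3,-1,1]
  r2 -= -3·r1 → [0,0,1,0]
  r3 -= 1·r1 → [0,0,-2,-1]
  r3 -= -2·r2 → [0,0,0,-1]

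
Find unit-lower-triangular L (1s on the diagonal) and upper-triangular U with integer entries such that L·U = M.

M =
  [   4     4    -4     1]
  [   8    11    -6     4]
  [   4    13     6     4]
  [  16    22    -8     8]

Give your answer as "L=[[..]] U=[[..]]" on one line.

L=[[1,0,0,0],[2,1,0,0],[1,3,1,0],[4,2,1,1]] U=[[4,4,-4,1],[0,3,2,2],[0,0,4,-3],[0,0,0,3]]

  row1 -= 2·row0 → [0,3,2,2]
  row2 -= 1·row0 → [0,9,10,3]
  row3 -= 4·row0 → [0,6,8,4]
  row2 -= 3·row1 → [0,0,4,-3]
  row3 -= 2·row1 → [0,0,4,0]
  row3 -= 1·row2 → [0,0,0,3]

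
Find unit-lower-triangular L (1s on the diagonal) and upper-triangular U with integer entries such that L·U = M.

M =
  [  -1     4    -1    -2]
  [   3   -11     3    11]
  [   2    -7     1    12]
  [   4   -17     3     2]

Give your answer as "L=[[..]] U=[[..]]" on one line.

  R1 -= -3·R0 → [0,1,0,5]
  R2 -= -2·R0 → [0,1,-1,8]
  R3 -= -4·R0 → [0,-1,-1,-6]
  R2 -= 1·R1 → [0,0,-1,3]
  R3 -= -1·R1 → [0,0,-1,-1]
  R3 -= 1·R2 → [0,0,0,-4]

L=[[1,0,0,0],[-3,1,0,0],[-2,1,1,0],[-4,-1,1,1]] U=[[-1,4,-1,-2],[0,1,0,5],[0,0,-1,3],[0,0,0,-4]]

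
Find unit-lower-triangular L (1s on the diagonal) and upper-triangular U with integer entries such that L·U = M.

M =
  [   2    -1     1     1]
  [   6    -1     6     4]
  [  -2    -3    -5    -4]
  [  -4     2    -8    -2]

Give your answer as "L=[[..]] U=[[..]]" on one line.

L=[[1,0,0,0],[3,1,0,0],[-1,-2,1,0],[-2,0,-3,1]] U=[[2,-1,1,1],[0,2,3,1],[0,0,2,-1],[0,0,0,-3]]

  R1 -= 3·R0 → [0,2,3,1]
  R2 -= -1·R0 → [0,-4,-4,-3]
  R3 -= -2·R0 → [0,0,-6,0]
  R2 -= -2·R1 → [0,0,2,-1]
  R3 -= 0·R1 → [0,0,-6,0]
  R3 -= -3·R2 → [0,0,0,-3]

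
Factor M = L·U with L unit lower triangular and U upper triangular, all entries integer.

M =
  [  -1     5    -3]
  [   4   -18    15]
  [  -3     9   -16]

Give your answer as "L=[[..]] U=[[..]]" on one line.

  r1 -= -4·r0 → [0,2,3]
  r2 -= 3·r0 → [0,-6,-7]
  r2 -= -3·r1 → [0,0,2]

L=[[1,0,0],[-4,1,0],[3,-3,1]] U=[[-1,5,-3],[0,2,3],[0,0,2]]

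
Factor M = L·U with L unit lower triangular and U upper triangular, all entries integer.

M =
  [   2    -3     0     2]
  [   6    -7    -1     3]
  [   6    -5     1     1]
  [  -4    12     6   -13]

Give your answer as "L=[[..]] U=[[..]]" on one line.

  r1 -= 3·r0 → [0,2,-1,-3]
  r2 -= 3·r0 → [0,4,1,-5]
  r3 -= -2·r0 → [0,6,6,-9]
  r2 -= 2·r1 → [0,0,3,1]
  r3 -= 3·r1 → [0,0,9,0]
  r3 -= 3·r2 → [0,0,0,-3]

L=[[1,0,0,0],[3,1,0,0],[3,2,1,0],[-2,3,3,1]] U=[[2,-3,0,2],[0,2,-1,-3],[0,0,3,1],[0,0,0,-3]]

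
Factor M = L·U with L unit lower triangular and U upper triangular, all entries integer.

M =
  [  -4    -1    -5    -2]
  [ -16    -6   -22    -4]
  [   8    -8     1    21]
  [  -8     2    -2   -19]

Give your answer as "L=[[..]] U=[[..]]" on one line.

L=[[1,0,0,0],[4,1,0,0],[-2,5,1,0],[2,-2,4,1]] U=[[-4,-1,-5,-2],[0,-2,-2,4],[0,0,1,-3],[0,0,0,5]]

  R1 -= 4·R0 → [0,-2,-2,4]
  R2 -= -2·R0 → [0,-10,-9,17]
  R3 -= 2·R0 → [0,4,8,-15]
  R2 -= 5·R1 → [0,0,1,-3]
  R3 -= -2·R1 → [0,0,4,-7]
  R3 -= 4·R2 → [0,0,0,5]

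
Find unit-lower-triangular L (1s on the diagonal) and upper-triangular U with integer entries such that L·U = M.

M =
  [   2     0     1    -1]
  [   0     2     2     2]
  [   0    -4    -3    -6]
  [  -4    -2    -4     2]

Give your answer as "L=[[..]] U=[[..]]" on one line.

L=[[1,0,0,0],[0,1,0,0],[0,-2,1,0],[-2,-1,0,1]] U=[[2,0,1,-1],[0,2,2,2],[0,0,1,-2],[0,0,0,2]]

  r1 -= 0·r0 → [0,2,2,2]
  r2 -= 0·r0 → [0,-4,-3,-6]
  r3 -= -2·r0 → [0,-2,-2,0]
  r2 -= -2·r1 → [0,0,1,-2]
  r3 -= -1·r1 → [0,0,0,2]
  r3 -= 0·r2 → [0,0,0,2]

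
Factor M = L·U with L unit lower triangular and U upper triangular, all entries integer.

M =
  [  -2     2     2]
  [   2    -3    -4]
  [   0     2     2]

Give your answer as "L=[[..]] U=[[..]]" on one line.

  row1 -= -1·row0 → [0,-1,-2]
  row2 -= 0·row0 → [0,2,2]
  row2 -= -2·row1 → [0,0,-2]

L=[[1,0,0],[-1,1,0],[0,-2,1]] U=[[-2,2,2],[0,-1,-2],[0,0,-2]]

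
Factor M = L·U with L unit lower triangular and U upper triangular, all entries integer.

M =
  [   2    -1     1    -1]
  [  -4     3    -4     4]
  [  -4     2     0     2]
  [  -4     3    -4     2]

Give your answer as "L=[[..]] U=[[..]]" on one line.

  row1 -= -2·row0 → [0,1,-2,2]
  row2 -= -2·row0 → [0,0,2,0]
  row3 -= -2·row0 → [0,1,-2,0]
  row2 -= 0·row1 → [0,0,2,0]
  row3 -= 1·row1 → [0,0,0,-2]
  row3 -= 0·row2 → [0,0,0,-2]

L=[[1,0,0,0],[-2,1,0,0],[-2,0,1,0],[-2,1,0,1]] U=[[2,-1,1,-1],[0,1,-2,2],[0,0,2,0],[0,0,0,-2]]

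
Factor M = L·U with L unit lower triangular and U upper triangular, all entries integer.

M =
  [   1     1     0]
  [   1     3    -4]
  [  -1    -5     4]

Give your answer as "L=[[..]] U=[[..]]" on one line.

L=[[1,0,0],[1,1,0],[-1,-2,1]] U=[[1,1,0],[0,2,-4],[0,0,-4]]

  r1 -= 1·r0 → [0,2,-4]
  r2 -= -1·r0 → [0,-4,4]
  r2 -= -2·r1 → [0,0,-4]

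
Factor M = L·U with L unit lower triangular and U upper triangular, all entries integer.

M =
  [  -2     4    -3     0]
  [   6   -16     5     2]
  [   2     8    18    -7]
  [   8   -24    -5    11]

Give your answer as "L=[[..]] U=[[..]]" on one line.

  row1 -= -3·row0 → [0,-4,-4,2]
  row2 -= -1·row0 → [0,12,15,-7]
  row3 -= -4·row0 → [0,-8,-17,11]
  row2 -= -3·row1 → [0,0,3,-1]
  row3 -= 2·row1 → [0,0,-9,7]
  row3 -= -3·row2 → [0,0,0,4]

L=[[1,0,0,0],[-3,1,0,0],[-1,-3,1,0],[-4,2,-3,1]] U=[[-2,4,-3,0],[0,-4,-4,2],[0,0,3,-1],[0,0,0,4]]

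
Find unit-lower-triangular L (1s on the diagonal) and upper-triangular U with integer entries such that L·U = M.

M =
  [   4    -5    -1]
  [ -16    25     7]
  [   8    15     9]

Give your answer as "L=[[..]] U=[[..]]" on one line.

L=[[1,0,0],[-4,1,0],[2,5,1]] U=[[4,-5,-1],[0,5,3],[0,0,-4]]

  r1 -= -4·r0 → [0,5,3]
  r2 -= 2·r0 → [0,25,11]
  r2 -= 5·r1 → [0,0,-4]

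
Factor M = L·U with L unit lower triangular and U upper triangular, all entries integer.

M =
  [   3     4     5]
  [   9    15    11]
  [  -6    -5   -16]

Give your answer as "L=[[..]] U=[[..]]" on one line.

  R1 -= 3·R0 → [0,3,-4]
  R2 -= -2·R0 → [0,3,-6]
  R2 -= 1·R1 → [0,0,-2]

L=[[1,0,0],[3,1,0],[-2,1,1]] U=[[3,4,5],[0,3,-4],[0,0,-2]]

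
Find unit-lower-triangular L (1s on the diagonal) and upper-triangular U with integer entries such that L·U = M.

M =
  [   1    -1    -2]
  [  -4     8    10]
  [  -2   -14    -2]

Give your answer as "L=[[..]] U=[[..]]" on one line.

L=[[1,0,0],[-4,1,0],[-2,-4,1]] U=[[1,-1,-2],[0,4,2],[0,0,2]]

  r1 -= -4·r0 → [0,4,2]
  r2 -= -2·r0 → [0,-16,-6]
  r2 -= -4·r1 → [0,0,2]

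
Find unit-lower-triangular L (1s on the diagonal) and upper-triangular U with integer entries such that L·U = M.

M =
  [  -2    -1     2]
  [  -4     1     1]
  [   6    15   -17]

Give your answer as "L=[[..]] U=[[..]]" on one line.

  r1 -= 2·r0 → [0,3,-3]
  r2 -= -3·r0 → [0,12,-11]
  r2 -= 4·r1 → [0,0,1]

L=[[1,0,0],[2,1,0],[-3,4,1]] U=[[-2,-1,2],[0,3,-3],[0,0,1]]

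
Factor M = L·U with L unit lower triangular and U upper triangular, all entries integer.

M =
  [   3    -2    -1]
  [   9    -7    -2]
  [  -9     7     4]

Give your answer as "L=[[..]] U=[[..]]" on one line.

L=[[1,0,0],[3,1,0],[-3,-1,1]] U=[[3,-2,-1],[0,-1,1],[0,0,2]]

  R1 -= 3·R0 → [0,-1,1]
  R2 -= -3·R0 → [0,1,1]
  R2 -= -1·R1 → [0,0,2]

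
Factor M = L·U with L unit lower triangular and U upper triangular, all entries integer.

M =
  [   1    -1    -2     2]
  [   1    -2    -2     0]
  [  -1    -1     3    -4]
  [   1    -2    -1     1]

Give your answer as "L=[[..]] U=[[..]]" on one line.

  r1 -= 1·r0 → [0,-1,0,-2]
  r2 -= -1·r0 → [0,-2,1,-2]
  r3 -= 1·r0 → [0,-1,1,-1]
  r2 -= 2·r1 → [0,0,1,2]
  r3 -= 1·r1 → [0,0,1,1]
  r3 -= 1·r2 → [0,0,0,-1]

L=[[1,0,0,0],[1,1,0,0],[-1,2,1,0],[1,1,1,1]] U=[[1,-1,-2,2],[0,-1,0,-2],[0,0,1,2],[0,0,0,-1]]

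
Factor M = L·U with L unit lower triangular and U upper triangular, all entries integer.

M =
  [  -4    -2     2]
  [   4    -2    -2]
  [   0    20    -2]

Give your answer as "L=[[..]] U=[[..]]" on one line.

  row1 -= -1·row0 → [0,-4,0]
  row2 -= 0·row0 → [0,20,-2]
  row2 -= -5·row1 → [0,0,-2]

L=[[1,0,0],[-1,1,0],[0,-5,1]] U=[[-4,-2,2],[0,-4,0],[0,0,-2]]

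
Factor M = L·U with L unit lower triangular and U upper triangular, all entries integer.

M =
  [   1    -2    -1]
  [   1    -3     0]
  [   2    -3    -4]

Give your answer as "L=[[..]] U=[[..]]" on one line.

L=[[1,0,0],[1,1,0],[2,-1,1]] U=[[1,-2,-1],[0,-1,1],[0,0,-1]]

  row1 -= 1·row0 → [0,-1,1]
  row2 -= 2·row0 → [0,1,-2]
  row2 -= -1·row1 → [0,0,-1]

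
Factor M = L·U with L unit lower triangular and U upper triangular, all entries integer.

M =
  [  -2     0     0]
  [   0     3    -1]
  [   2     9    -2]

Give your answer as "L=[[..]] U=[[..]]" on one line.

L=[[1,0,0],[0,1,0],[-1,3,1]] U=[[-2,0,0],[0,3,-1],[0,0,1]]

  R1 -= 0·R0 → [0,3,-1]
  R2 -= -1·R0 → [0,9,-2]
  R2 -= 3·R1 → [0,0,1]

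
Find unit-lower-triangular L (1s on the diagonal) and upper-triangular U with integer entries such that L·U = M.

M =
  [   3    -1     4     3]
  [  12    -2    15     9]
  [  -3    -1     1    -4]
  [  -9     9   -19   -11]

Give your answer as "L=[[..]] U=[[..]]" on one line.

L=[[1,0,0,0],[4,1,0,0],[-1,-1,1,0],[-3,3,-1,1]] U=[[3,-1,4,3],[0,2,-1,-3],[0,0,4,-4],[0,0,0,3]]

  r1 -= 4·r0 → [0,2,-1,-3]
  r2 -= -1·r0 → [0,-2,5,-1]
  r3 -= -3·r0 → [0,6,-7,-2]
  r2 -= -1·r1 → [0,0,4,-4]
  r3 -= 3·r1 → [0,0,-4,7]
  r3 -= -1·r2 → [0,0,0,3]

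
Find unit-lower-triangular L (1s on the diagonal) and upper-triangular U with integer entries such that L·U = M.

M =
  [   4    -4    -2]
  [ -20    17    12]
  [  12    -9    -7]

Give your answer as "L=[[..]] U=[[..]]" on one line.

  r1 -= -5·r0 → [0,-3,2]
  r2 -= 3·r0 → [0,3,-1]
  r2 -= -1·r1 → [0,0,1]

L=[[1,0,0],[-5,1,0],[3,-1,1]] U=[[4,-4,-2],[0,-3,2],[0,0,1]]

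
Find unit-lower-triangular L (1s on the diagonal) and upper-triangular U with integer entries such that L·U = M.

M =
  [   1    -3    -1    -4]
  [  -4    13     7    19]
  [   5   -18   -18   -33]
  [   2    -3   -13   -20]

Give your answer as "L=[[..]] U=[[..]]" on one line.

L=[[1,0,0,0],[-4,1,0,0],[5,-3,1,0],[2,3,5,1]] U=[[1,-3,-1,-4],[0,1,3,3],[0,0,-4,-4],[0,0,0,-1]]

  R1 -= -4·R0 → [0,1,3,3]
  R2 -= 5·R0 → [0,-3,-13,-13]
  R3 -= 2·R0 → [0,3,-11,-12]
  R2 -= -3·R1 → [0,0,-4,-4]
  R3 -= 3·R1 → [0,0,-20,-21]
  R3 -= 5·R2 → [0,0,0,-1]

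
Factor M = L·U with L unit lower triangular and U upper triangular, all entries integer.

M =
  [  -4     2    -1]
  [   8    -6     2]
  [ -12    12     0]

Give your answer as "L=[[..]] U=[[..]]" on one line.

  r1 -= -2·r0 → [0,-2,0]
  r2 -= 3·r0 → [0,6,3]
  r2 -= -3·r1 → [0,0,3]

L=[[1,0,0],[-2,1,0],[3,-3,1]] U=[[-4,2,-1],[0,-2,0],[0,0,3]]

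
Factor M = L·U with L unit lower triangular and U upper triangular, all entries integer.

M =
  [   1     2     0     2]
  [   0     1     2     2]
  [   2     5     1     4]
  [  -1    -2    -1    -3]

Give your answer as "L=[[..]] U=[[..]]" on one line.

  row1 -= 0·row0 → [0,1,2,2]
  row2 -= 2·row0 → [0,1,1,0]
  row3 -= -1·row0 → [0,0,-1,-1]
  row2 -= 1·row1 → [0,0,-1,-2]
  row3 -= 0·row1 → [0,0,-1,-1]
  row3 -= 1·row2 → [0,0,0,1]

L=[[1,0,0,0],[0,1,0,0],[2,1,1,0],[-1,0,1,1]] U=[[1,2,0,2],[0,1,2,2],[0,0,-1,-2],[0,0,0,1]]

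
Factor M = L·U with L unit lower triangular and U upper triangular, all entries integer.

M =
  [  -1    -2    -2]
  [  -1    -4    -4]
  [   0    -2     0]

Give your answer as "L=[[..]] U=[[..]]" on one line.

L=[[1,0,0],[1,1,0],[0,1,1]] U=[[-1,-2,-2],[0,-2,-2],[0,0,2]]

  row1 -= 1·row0 → [0,-2,-2]
  row2 -= 0·row0 → [0,-2,0]
  row2 -= 1·row1 → [0,0,2]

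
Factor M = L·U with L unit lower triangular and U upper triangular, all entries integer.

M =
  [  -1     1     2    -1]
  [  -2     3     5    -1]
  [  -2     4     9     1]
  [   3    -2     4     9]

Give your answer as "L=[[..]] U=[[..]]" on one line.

L=[[1,0,0,0],[2,1,0,0],[2,2,1,0],[-3,1,3,1]] U=[[-1,1,2,-1],[0,1,1,1],[0,0,3,1],[0,0,0,2]]

  r1 -= 2·r0 → [0,1,1,1]
  r2 -= 2·r0 → [0,2,5,3]
  r3 -= -3·r0 → [0,1,10,6]
  r2 -= 2·r1 → [0,0,3,1]
  r3 -= 1·r1 → [0,0,9,5]
  r3 -= 3·r2 → [0,0,0,2]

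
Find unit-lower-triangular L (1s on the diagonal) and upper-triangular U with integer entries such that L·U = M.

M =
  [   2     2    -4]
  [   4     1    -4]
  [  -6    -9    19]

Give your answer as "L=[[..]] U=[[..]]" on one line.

L=[[1,0,0],[2,1,0],[-3,1,1]] U=[[2,2,-4],[0,-3,4],[0,0,3]]

  R1 -= 2·R0 → [0,-3,4]
  R2 -= -3·R0 → [0,-3,7]
  R2 -= 1·R1 → [0,0,3]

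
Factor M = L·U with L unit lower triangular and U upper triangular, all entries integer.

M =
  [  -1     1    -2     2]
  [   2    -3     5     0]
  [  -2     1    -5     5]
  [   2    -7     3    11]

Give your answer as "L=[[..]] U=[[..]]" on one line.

L=[[1,0,0,0],[-2,1,0,0],[2,1,1,0],[-2,5,3,1]] U=[[-1,1,-2,2],[0,-1,1,4],[0,0,-2,-3],[0,0,0,4]]

  r1 -= -2·r0 → [0,-1,1,4]
  r2 -= 2·r0 → [0,-1,-1,1]
  r3 -= -2·r0 → [0,-5,-1,15]
  r2 -= 1·r1 → [0,0,-2,-3]
  r3 -= 5·r1 → [0,0,-6,-5]
  r3 -= 3·r2 → [0,0,0,4]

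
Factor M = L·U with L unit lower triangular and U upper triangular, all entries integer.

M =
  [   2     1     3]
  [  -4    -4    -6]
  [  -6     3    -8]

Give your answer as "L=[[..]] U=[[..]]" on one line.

L=[[1,0,0],[-2,1,0],[-3,-3,1]] U=[[2,1,3],[0,-2,0],[0,0,1]]

  row1 -= -2·row0 → [0,-2,0]
  row2 -= -3·row0 → [0,6,1]
  row2 -= -3·row1 → [0,0,1]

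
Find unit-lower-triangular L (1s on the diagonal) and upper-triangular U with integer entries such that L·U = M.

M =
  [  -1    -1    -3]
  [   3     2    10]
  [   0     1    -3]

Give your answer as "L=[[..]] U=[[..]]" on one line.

  R1 -= -3·R0 → [0,-1,1]
  R2 -= 0·R0 → [0,1,-3]
  R2 -= -1·R1 → [0,0,-2]

L=[[1,0,0],[-3,1,0],[0,-1,1]] U=[[-1,-1,-3],[0,-1,1],[0,0,-2]]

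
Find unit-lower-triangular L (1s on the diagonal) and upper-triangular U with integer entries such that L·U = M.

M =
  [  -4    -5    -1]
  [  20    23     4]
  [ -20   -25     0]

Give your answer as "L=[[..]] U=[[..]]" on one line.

L=[[1,0,0],[-5,1,0],[5,0,1]] U=[[-4,-5,-1],[0,-2,-1],[0,0,5]]

  row1 -= -5·row0 → [0,-2,-1]
  row2 -= 5·row0 → [0,0,5]
  row2 -= 0·row1 → [0,0,5]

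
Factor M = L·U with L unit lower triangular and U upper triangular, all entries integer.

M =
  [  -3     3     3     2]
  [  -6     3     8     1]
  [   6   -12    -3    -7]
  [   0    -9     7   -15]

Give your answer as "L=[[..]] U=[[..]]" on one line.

L=[[1,0,0,0],[2,1,0,0],[-2,2,1,0],[0,3,-1,1]] U=[[-3,3,3,2],[0,-3,2,-3],[0,0,-1,3],[0,0,0,-3]]

  R1 -= 2·R0 → [0,-3,2,-3]
  R2 -= -2·R0 → [0,-6,3,-3]
  R3 -= 0·R0 → [0,-9,7,-15]
  R2 -= 2·R1 → [0,0,-1,3]
  R3 -= 3·R1 → [0,0,1,-6]
  R3 -= -1·R2 → [0,0,0,-3]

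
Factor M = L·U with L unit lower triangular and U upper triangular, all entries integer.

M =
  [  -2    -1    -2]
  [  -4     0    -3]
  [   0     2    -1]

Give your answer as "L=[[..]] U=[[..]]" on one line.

  R1 -= 2·R0 → [0,2,1]
  R2 -= 0·R0 → [0,2,-1]
  R2 -= 1·R1 → [0,0,-2]

L=[[1,0,0],[2,1,0],[0,1,1]] U=[[-2,-1,-2],[0,2,1],[0,0,-2]]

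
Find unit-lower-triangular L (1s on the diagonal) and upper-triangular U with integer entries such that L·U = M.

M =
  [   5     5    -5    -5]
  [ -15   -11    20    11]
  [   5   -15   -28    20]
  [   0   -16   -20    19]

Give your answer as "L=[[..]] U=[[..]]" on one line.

L=[[1,0,0,0],[-3,1,0,0],[1,-5,1,0],[0,-4,0,1]] U=[[5,5,-5,-5],[0,4,5,-4],[0,0,2,5],[0,0,0,3]]

  row1 -= -3·row0 → [0,4,5,-4]
  row2 -= 1·row0 → [0,-20,-23,25]
  row3 -= 0·row0 → [0,-16,-20,19]
  row2 -= -5·row1 → [0,0,2,5]
  row3 -= -4·row1 → [0,0,0,3]
  row3 -= 0·row2 → [0,0,0,3]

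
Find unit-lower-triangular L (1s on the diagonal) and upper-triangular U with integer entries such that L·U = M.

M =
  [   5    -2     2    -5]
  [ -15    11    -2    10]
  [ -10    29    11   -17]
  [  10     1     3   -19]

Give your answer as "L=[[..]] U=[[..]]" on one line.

  r1 -= -3·r0 → [0,5,4,-5]
  r2 -= -2·r0 → [0,25,15,-27]
  r3 -= 2·r0 → [0,5,-1,-9]
  r2 -= 5·r1 → [0,0,-5,-2]
  r3 -= 1·r1 → [0,0,-5,-4]
  r3 -= 1·r2 → [0,0,0,-2]

L=[[1,0,0,0],[-3,1,0,0],[-2,5,1,0],[2,1,1,1]] U=[[5,-2,2,-5],[0,5,4,-5],[0,0,-5,-2],[0,0,0,-2]]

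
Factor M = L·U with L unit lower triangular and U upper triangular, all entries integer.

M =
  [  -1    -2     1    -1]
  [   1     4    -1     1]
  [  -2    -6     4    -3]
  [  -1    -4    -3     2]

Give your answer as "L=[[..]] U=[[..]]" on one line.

L=[[1,0,0,0],[-1,1,0,0],[2,-1,1,0],[1,-1,-2,1]] U=[[-1,-2,1,-1],[0,2,0,0],[0,0,2,-1],[0,0,0,1]]

  R1 -= -1·R0 → [0,2,0,0]
  R2 -= 2·R0 → [0,-2,2,-1]
  R3 -= 1·R0 → [0,-2,-4,3]
  R2 -= -1·R1 → [0,0,2,-1]
  R3 -= -1·R1 → [0,0,-4,3]
  R3 -= -2·R2 → [0,0,0,1]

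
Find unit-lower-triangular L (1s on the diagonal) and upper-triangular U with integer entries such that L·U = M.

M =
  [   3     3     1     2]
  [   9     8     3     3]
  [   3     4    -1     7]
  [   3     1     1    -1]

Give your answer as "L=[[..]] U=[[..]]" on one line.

  row1 -= 3·row0 → [0,-1,0,-3]
  row2 -= 1·row0 → [0,1,-2,5]
  row3 -= 1·row0 → [0,-2,0,-3]
  row2 -= -1·row1 → [0,0,-2,2]
  row3 -= 2·row1 → [0,0,0,3]
  row3 -= 0·row2 → [0,0,0,3]

L=[[1,0,0,0],[3,1,0,0],[1,-1,1,0],[1,2,0,1]] U=[[3,3,1,2],[0,-1,0,-3],[0,0,-2,2],[0,0,0,3]]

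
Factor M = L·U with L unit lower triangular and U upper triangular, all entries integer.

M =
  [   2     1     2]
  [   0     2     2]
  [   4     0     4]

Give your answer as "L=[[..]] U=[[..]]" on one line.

  r1 -= 0·r0 → [0,2,2]
  r2 -= 2·r0 → [0,-2,0]
  r2 -= -1·r1 → [0,0,2]

L=[[1,0,0],[0,1,0],[2,-1,1]] U=[[2,1,2],[0,2,2],[0,0,2]]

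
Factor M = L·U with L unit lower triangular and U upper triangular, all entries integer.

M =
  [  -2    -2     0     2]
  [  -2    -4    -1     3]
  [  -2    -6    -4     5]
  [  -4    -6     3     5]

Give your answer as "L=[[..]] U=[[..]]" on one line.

L=[[1,0,0,0],[1,1,0,0],[1,2,1,0],[2,1,-2,1]] U=[[-2,-2,0,2],[0,-2,-1,1],[0,0,-2,1],[0,0,0,2]]

  R1 -= 1·R0 → [0,-2,-1,1]
  R2 -= 1·R0 → [0,-4,-4,3]
  R3 -= 2·R0 → [0,-2,3,1]
  R2 -= 2·R1 → [0,0,-2,1]
  R3 -= 1·R1 → [0,0,4,0]
  R3 -= -2·R2 → [0,0,0,2]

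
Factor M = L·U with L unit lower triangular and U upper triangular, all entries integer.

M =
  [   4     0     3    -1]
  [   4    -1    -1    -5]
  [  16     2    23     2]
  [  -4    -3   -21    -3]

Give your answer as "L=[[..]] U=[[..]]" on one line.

L=[[1,0,0,0],[1,1,0,0],[4,-2,1,0],[-1,3,-2,1]] U=[[4,0,3,-1],[0,-1,-4,-4],[0,0,3,-2],[0,0,0,4]]

  r1 -= 1·r0 → [0,-1,-4,-4]
  r2 -= 4·r0 → [0,2,11,6]
  r3 -= -1·r0 → [0,-3,-18,-4]
  r2 -= -2·r1 → [0,0,3,-2]
  r3 -= 3·r1 → [0,0,-6,8]
  r3 -= -2·r2 → [0,0,0,4]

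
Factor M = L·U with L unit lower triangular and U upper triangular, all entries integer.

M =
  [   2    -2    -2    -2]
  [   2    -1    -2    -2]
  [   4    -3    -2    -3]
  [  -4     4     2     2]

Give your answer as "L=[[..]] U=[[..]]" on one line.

L=[[1,0,0,0],[1,1,0,0],[2,1,1,0],[-2,0,-1,1]] U=[[2,-2,-2,-2],[0,1,0,0],[0,0,2,1],[0,0,0,-1]]

  R1 -= 1·R0 → [0,1,0,0]
  R2 -= 2·R0 → [0,1,2,1]
  R3 -= -2·R0 → [0,0,-2,-2]
  R2 -= 1·R1 → [0,0,2,1]
  R3 -= 0·R1 → [0,0,-2,-2]
  R3 -= -1·R2 → [0,0,0,-1]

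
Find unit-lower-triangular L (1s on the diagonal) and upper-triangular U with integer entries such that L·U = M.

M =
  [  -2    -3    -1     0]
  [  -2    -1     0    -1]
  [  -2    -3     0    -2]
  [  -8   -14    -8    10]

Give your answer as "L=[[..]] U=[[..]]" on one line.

L=[[1,0,0,0],[1,1,0,0],[1,0,1,0],[4,-1,-3,1]] U=[[-2,-3,-1,0],[0,2,1,-1],[0,0,1,-2],[0,0,0,3]]

  r1 -= 1·r0 → [0,2,1,-1]
  r2 -= 1·r0 → [0,0,1,-2]
  r3 -= 4·r0 → [0,-2,-4,10]
  r2 -= 0·r1 → [0,0,1,-2]
  r3 -= -1·r1 → [0,0,-3,9]
  r3 -= -3·r2 → [0,0,0,3]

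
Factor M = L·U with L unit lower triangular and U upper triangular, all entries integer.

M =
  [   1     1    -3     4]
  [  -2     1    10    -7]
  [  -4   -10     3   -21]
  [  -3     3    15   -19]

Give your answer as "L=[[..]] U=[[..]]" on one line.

L=[[1,0,0,0],[-2,1,0,0],[-4,-2,1,0],[-3,2,2,1]] U=[[1,1,-3,4],[0,3,4,1],[0,0,-1,-3],[0,0,0,-3]]

  row1 -= -2·row0 → [0,3,4,1]
  row2 -= -4·row0 → [0,-6,-9,-5]
  row3 -= -3·row0 → [0,6,6,-7]
  row2 -= -2·row1 → [0,0,-1,-3]
  row3 -= 2·row1 → [0,0,-2,-9]
  row3 -= 2·row2 → [0,0,0,-3]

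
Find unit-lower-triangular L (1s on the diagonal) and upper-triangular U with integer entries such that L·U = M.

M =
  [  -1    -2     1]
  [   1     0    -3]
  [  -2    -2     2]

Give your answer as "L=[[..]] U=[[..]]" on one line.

L=[[1,0,0],[-1,1,0],[2,-1,1]] U=[[-1,-2,1],[0,-2,-2],[0,0,-2]]

  r1 -= -1·r0 → [0,-2,-2]
  r2 -= 2·r0 → [0,2,0]
  r2 -= -1·r1 → [0,0,-2]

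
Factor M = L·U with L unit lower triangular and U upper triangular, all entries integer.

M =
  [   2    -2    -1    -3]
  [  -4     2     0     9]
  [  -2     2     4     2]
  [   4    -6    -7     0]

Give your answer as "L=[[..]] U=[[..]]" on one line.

  r1 -= -2·r0 → [0,-2,-2,3]
  r2 -= -1·r0 → [0,0,3,-1]
  r3 -= 2·r0 → [0,-2,-5,6]
  r2 -= 0·r1 → [0,0,3,-1]
  r3 -= 1·r1 → [0,0,-3,3]
  r3 -= -1·r2 → [0,0,0,2]

L=[[1,0,0,0],[-2,1,0,0],[-1,0,1,0],[2,1,-1,1]] U=[[2,-2,-1,-3],[0,-2,-2,3],[0,0,3,-1],[0,0,0,2]]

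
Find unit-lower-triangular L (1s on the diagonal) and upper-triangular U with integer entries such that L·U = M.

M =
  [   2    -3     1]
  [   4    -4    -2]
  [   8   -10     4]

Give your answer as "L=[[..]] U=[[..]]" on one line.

L=[[1,0,0],[2,1,0],[4,1,1]] U=[[2,-3,1],[0,2,-4],[0,0,4]]

  row1 -= 2·row0 → [0,2,-4]
  row2 -= 4·row0 → [0,2,0]
  row2 -= 1·row1 → [0,0,4]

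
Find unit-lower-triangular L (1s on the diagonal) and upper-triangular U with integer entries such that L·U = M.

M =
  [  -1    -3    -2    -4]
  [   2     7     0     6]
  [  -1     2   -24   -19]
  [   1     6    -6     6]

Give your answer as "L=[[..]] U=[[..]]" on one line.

  row1 -= -2·row0 → [0,1,-4,-2]
  row2 -= 1·row0 → [0,5,-22,-15]
  row3 -= -1·row0 → [0,3,-8,2]
  row2 -= 5·row1 → [0,0,-2,-5]
  row3 -= 3·row1 → [0,0,4,8]
  row3 -= -2·row2 → [0,0,0,-2]

L=[[1,0,0,0],[-2,1,0,0],[1,5,1,0],[-1,3,-2,1]] U=[[-1,-3,-2,-4],[0,1,-4,-2],[0,0,-2,-5],[0,0,0,-2]]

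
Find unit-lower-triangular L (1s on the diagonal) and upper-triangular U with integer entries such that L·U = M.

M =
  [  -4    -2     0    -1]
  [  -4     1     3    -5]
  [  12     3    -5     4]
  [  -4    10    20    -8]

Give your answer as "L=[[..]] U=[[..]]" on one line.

  row1 -= 1·row0 → [0,3,3,-4]
  row2 -= -3·row0 → [0,-3,-5,1]
  row3 -= 1·row0 → [0,12,20,-7]
  row2 -= -1·row1 → [0,0,-2,-3]
  row3 -= 4·row1 → [0,0,8,9]
  row3 -= -4·row2 → [0,0,0,-3]

L=[[1,0,0,0],[1,1,0,0],[-3,-1,1,0],[1,4,-4,1]] U=[[-4,-2,0,-1],[0,3,3,-4],[0,0,-2,-3],[0,0,0,-3]]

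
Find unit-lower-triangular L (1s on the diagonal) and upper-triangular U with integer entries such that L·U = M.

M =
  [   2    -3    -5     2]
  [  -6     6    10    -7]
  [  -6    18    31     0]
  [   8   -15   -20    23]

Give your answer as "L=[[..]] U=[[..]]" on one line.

L=[[1,0,0,0],[-3,1,0,0],[-3,-3,1,0],[4,1,5,1]] U=[[2,-3,-5,2],[0,-3,-5,-1],[0,0,1,3],[0,0,0,1]]

  row1 -= -3·row0 → [0,-3,-5,-1]
  row2 -= -3·row0 → [0,9,16,6]
  row3 -= 4·row0 → [0,-3,0,15]
  row2 -= -3·row1 → [0,0,1,3]
  row3 -= 1·row1 → [0,0,5,16]
  row3 -= 5·row2 → [0,0,0,1]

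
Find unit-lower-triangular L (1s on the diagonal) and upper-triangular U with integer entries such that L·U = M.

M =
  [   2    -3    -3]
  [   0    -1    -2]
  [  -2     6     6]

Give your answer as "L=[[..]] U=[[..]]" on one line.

  r1 -= 0·r0 → [0,-1,-2]
  r2 -= -1·r0 → [0,3,3]
  r2 -= -3·r1 → [0,0,-3]

L=[[1,0,0],[0,1,0],[-1,-3,1]] U=[[2,-3,-3],[0,-1,-2],[0,0,-3]]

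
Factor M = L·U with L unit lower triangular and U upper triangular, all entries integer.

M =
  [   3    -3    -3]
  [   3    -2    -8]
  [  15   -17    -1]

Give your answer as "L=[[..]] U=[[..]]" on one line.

L=[[1,0,0],[1,1,0],[5,-2,1]] U=[[3,-3,-3],[0,1,-5],[0,0,4]]

  R1 -= 1·R0 → [0,1,-5]
  R2 -= 5·R0 → [0,-2,14]
  R2 -= -2·R1 → [0,0,4]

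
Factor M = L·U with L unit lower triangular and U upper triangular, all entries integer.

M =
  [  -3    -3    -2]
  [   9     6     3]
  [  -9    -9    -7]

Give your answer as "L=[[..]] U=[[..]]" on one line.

  row1 -= -3·row0 → [0,-3,-3]
  row2 -= 3·row0 → [0,0,-1]
  row2 -= 0·row1 → [0,0,-1]

L=[[1,0,0],[-3,1,0],[3,0,1]] U=[[-3,-3,-2],[0,-3,-3],[0,0,-1]]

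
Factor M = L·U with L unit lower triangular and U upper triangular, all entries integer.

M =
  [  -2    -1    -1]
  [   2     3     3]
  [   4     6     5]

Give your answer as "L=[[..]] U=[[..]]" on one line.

L=[[1,0,0],[-1,1,0],[-2,2,1]] U=[[-2,-1,-1],[0,2,2],[0,0,-1]]

  R1 -= -1·R0 → [0,2,2]
  R2 -= -2·R0 → [0,4,3]
  R2 -= 2·R1 → [0,0,-1]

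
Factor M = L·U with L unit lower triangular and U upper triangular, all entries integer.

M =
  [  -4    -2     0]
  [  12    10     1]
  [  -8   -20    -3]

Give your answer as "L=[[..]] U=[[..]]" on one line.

  R1 -= -3·R0 → [0,4,1]
  R2 -= 2·R0 → [0,-16,-3]
  R2 -= -4·R1 → [0,0,1]

L=[[1,0,0],[-3,1,0],[2,-4,1]] U=[[-4,-2,0],[0,4,1],[0,0,1]]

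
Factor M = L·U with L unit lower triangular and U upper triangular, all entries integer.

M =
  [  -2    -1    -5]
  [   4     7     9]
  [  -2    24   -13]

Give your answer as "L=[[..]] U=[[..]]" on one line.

  r1 -= -2·r0 → [0,5,-1]
  r2 -= 1·r0 → [0,25,-8]
  r2 -= 5·r1 → [0,0,-3]

L=[[1,0,0],[-2,1,0],[1,5,1]] U=[[-2,-1,-5],[0,5,-1],[0,0,-3]]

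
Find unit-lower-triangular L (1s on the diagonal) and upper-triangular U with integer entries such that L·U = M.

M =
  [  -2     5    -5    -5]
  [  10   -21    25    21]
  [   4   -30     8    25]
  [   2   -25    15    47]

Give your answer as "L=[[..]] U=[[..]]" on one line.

  R1 -= -5·R0 → [0,4,0,-4]
  R2 -= -2·R0 → [0,-20,-2,15]
  R3 -= -1·R0 → [0,-20,10,42]
  R2 -= -5·R1 → [0,0,-2,-5]
  R3 -= -5·R1 → [0,0,10,22]
  R3 -= -5·R2 → [0,0,0,-3]

L=[[1,0,0,0],[-5,1,0,0],[-2,-5,1,0],[-1,-5,-5,1]] U=[[-2,5,-5,-5],[0,4,0,-4],[0,0,-2,-5],[0,0,0,-3]]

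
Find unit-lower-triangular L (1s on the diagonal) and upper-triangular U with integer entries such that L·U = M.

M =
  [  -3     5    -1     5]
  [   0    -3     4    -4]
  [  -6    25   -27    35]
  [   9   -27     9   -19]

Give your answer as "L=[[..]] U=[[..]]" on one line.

L=[[1,0,0,0],[0,1,0,0],[2,-5,1,0],[-3,4,2,1]] U=[[-3,5,-1,5],[0,-3,4,-4],[0,0,-5,5],[0,0,0,2]]

  row1 -= 0·row0 → [0,-3,4,-4]
  row2 -= 2·row0 → [0,15,-25,25]
  row3 -= -3·row0 → [0,-12,6,-4]
  row2 -= -5·row1 → [0,0,-5,5]
  row3 -= 4·row1 → [0,0,-10,12]
  row3 -= 2·row2 → [0,0,0,2]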